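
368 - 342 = 26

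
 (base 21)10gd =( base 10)9610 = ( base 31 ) A00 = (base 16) 258a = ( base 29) bcb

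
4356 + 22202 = 26558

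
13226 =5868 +7358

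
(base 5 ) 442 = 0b1111010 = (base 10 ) 122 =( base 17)73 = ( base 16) 7a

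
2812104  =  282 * 9972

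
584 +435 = 1019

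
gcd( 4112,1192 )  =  8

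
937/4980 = 937/4980=0.19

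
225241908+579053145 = 804295053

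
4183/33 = 4183/33= 126.76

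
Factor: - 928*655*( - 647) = 2^5*5^1*29^1*131^1* 647^1= 393272480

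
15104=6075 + 9029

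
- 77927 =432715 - 510642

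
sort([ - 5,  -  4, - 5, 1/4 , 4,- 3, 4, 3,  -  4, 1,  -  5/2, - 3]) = [-5, - 5,  -  4, - 4, - 3,  -  3  ,- 5/2,1/4, 1,3,4, 4 ] 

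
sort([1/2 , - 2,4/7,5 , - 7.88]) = [-7.88, - 2,1/2,4/7, 5]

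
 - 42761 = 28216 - 70977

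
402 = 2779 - 2377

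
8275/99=83+58/99=83.59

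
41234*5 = 206170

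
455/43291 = 455/43291 = 0.01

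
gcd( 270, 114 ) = 6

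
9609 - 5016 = 4593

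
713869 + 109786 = 823655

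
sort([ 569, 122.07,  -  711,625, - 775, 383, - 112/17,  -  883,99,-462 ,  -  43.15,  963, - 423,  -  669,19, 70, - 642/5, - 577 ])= [  -  883, - 775, - 711, - 669, - 577, - 462, - 423, - 642/5, - 43.15, - 112/17,19, 70,99,122.07 , 383, 569, 625,963 ] 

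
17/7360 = 17/7360 = 0.00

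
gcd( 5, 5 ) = 5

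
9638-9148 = 490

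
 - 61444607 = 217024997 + -278469604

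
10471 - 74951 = -64480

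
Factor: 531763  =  389^1*1367^1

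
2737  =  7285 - 4548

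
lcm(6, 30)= 30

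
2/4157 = 2/4157 = 0.00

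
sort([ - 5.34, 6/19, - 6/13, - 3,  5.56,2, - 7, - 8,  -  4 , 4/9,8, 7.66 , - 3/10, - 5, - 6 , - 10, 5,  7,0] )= [ - 10 , - 8, - 7 ,-6, - 5.34, - 5, - 4  ,  -  3,-6/13 , - 3/10, 0,6/19,4/9,  2, 5, 5.56, 7, 7.66,  8] 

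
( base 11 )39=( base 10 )42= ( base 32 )1a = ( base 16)2A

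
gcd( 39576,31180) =4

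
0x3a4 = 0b1110100100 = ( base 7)2501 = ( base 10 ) 932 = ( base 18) 2FE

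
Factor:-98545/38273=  - 5^1*19709^1*38273^( - 1 ) 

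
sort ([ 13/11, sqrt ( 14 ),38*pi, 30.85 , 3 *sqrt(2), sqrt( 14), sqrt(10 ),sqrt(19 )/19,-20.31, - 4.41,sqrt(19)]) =[ - 20.31, - 4.41,sqrt (19)/19, 13/11,sqrt(10),sqrt(14 ) , sqrt( 14 ),3*sqrt(2 ), sqrt(19 ),30.85, 38*pi]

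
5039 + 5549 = 10588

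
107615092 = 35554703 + 72060389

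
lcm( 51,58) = 2958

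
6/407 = 6/407 = 0.01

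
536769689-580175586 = - 43405897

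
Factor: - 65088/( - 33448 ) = 72/37 =2^3 * 3^2*37^(  -  1)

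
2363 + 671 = 3034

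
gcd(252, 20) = 4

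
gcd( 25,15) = 5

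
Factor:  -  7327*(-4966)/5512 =1399457/212 = 2^(-2)*17^1 * 53^(- 1 ) * 191^1*431^1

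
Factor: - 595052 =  - 2^2*148763^1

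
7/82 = 7/82=0.09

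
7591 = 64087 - 56496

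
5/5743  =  5/5743 = 0.00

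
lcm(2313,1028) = 9252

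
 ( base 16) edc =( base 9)5186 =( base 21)8d3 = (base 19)AA4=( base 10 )3804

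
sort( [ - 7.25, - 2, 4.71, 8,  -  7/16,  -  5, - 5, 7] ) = [  -  7.25, - 5, - 5,-2, - 7/16, 4.71, 7 , 8] 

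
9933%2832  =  1437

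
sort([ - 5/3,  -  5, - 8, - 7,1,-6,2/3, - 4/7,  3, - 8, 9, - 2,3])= [ - 8,-8, - 7, - 6, - 5, - 2 ,  -  5/3, - 4/7,2/3, 1, 3, 3,9]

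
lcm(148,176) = 6512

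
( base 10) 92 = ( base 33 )2q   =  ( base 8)134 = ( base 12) 78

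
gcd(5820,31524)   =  12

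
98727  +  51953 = 150680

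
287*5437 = 1560419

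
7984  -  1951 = 6033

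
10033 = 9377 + 656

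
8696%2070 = 416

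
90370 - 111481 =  - 21111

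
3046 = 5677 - 2631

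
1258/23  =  54  +  16/23 = 54.70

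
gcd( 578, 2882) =2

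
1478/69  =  1478/69 = 21.42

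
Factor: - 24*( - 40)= 960 = 2^6*3^1*5^1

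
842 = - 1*( - 842) 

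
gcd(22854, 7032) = 1758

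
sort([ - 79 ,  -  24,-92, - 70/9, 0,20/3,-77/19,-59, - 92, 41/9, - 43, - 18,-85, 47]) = [ - 92, - 92, - 85, - 79 ,-59,-43, - 24, - 18,-70/9, - 77/19,  0, 41/9, 20/3,47] 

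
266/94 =133/47 =2.83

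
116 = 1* 116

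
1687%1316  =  371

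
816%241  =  93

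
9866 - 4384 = 5482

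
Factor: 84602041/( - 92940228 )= - 2^( - 2)*3^(  -  2 )*19^1* 2581673^( - 1) * 4452739^1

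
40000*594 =23760000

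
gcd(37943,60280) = 1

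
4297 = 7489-3192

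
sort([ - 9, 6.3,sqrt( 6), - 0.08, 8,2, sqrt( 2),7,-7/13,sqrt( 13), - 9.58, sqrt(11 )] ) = [ - 9.58,-9, - 7/13, - 0.08 , sqrt( 2 ), 2,sqrt( 6),sqrt (11),sqrt(13),6.3, 7 , 8] 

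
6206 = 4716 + 1490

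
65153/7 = 9307+4/7 = 9307.57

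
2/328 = 1/164 = 0.01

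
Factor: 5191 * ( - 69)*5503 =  -3^1*23^1*29^1*179^1*5503^1 = - 1971059037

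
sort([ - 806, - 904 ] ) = [ - 904, - 806] 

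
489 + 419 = 908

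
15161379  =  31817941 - 16656562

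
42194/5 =42194/5  =  8438.80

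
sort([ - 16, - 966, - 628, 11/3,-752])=[ - 966, - 752 , - 628, - 16, 11/3]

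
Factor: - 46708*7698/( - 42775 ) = 2^3*3^1*5^(-2)*29^(- 1)*59^(- 1)*1283^1*11677^1 = 359558184/42775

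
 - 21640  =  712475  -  734115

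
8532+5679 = 14211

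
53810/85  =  633 + 1/17 =633.06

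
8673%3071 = 2531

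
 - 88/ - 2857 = 88/2857 = 0.03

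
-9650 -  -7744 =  - 1906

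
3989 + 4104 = 8093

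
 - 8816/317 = - 28 + 60/317 = - 27.81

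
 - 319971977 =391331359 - 711303336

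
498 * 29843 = 14861814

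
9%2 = 1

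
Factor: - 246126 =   -  2^1 *3^1*17^1 *19^1 * 127^1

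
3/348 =1/116 = 0.01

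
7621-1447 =6174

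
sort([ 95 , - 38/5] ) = [-38/5,95] 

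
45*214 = 9630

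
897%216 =33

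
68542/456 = 150 + 71/228=150.31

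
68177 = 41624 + 26553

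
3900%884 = 364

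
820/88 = 9 + 7/22 = 9.32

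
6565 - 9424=-2859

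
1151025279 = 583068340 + 567956939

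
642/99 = 6 + 16/33 = 6.48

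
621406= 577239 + 44167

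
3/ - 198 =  - 1 + 65/66 = - 0.02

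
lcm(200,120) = 600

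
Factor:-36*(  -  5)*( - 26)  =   - 2^3*3^2*5^1*13^1  =  - 4680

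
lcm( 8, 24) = 24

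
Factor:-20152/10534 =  - 2^2*11^1*23^( -1 )=-44/23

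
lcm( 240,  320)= 960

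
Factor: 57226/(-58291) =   -  806/821 = - 2^1*13^1*31^1*821^ ( - 1 ) 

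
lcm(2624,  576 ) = 23616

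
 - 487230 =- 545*894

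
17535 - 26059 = - 8524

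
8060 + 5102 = 13162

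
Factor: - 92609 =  - 11^1*8419^1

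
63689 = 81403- 17714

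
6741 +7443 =14184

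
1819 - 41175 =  - 39356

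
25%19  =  6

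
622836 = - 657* ( - 948) 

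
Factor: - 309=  - 3^1*103^1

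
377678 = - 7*( - 53954 ) 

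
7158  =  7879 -721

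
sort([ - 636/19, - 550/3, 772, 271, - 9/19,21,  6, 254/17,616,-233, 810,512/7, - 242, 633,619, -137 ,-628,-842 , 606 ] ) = [ - 842,  -  628, - 242, - 233,-550/3, - 137, - 636/19, - 9/19,6 , 254/17, 21,512/7,271, 606,  616,619,633, 772,810 ] 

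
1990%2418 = 1990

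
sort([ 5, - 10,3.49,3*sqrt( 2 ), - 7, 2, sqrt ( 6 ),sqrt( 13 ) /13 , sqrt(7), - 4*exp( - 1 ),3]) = [ - 10, - 7, - 4*exp(  -  1 ), sqrt(13 ) /13,2,  sqrt( 6 ),sqrt(7 ),3,3.49,3*sqrt( 2), 5]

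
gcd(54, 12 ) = 6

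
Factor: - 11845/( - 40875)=3^( - 1)*5^( - 2 )*23^1*103^1 * 109^( - 1) = 2369/8175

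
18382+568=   18950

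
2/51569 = 2/51569 = 0.00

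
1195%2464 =1195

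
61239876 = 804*76169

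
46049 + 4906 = 50955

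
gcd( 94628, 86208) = 4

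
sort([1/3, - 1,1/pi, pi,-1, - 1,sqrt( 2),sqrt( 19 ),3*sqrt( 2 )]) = [ - 1, - 1, - 1,1/pi,1/3,  sqrt( 2),pi , 3*sqrt( 2),sqrt( 19)]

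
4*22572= 90288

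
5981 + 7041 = 13022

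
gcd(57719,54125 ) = 1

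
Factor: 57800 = 2^3*5^2 * 17^2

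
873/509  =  873/509  =  1.72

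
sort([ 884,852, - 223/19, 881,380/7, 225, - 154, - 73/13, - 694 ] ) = [ - 694, - 154, - 223/19, -73/13,380/7,225,852 , 881 , 884 ] 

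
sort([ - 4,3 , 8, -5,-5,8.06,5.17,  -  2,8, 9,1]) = [ - 5, - 5, - 4, - 2,1, 3,  5.17, 8,8, 8.06,9]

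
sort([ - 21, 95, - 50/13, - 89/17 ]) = [ - 21,-89/17, - 50/13,95]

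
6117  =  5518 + 599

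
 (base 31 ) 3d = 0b1101010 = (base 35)31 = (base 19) 5b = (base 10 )106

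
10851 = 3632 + 7219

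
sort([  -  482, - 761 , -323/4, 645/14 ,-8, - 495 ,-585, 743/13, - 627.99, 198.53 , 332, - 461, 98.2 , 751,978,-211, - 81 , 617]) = [  -  761, - 627.99, - 585, - 495, - 482, - 461, - 211, - 81, - 323/4,  -  8,  645/14, 743/13 , 98.2, 198.53 , 332 , 617,  751, 978]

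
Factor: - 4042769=-4042769^1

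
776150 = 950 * 817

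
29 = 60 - 31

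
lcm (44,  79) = 3476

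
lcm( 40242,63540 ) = 1207260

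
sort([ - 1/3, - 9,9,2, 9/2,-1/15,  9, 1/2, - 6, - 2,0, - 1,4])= [-9,  -  6, - 2, - 1, - 1/3 ,  -  1/15,  0,1/2,2, 4, 9/2,9,9 ]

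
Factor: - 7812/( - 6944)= 9/8 = 2^( - 3 )*3^2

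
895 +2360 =3255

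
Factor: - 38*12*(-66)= 2^4 * 3^2*11^1 * 19^1 = 30096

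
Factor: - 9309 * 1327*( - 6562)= 81060668166 = 2^1*3^1*17^1*29^1*107^1*193^1*1327^1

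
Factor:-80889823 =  - 7^1*11555689^1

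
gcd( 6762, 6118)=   322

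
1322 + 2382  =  3704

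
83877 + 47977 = 131854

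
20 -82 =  - 62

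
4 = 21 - 17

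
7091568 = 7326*968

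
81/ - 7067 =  - 1 + 6986/7067 = - 0.01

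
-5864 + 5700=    - 164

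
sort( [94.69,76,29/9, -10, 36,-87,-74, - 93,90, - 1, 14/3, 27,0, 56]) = [ - 93, - 87, - 74, - 10, - 1,  0, 29/9,14/3, 27, 36, 56,76,90, 94.69 ]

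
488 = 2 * 244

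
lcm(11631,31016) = 93048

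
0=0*3781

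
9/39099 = 3/13033 =0.00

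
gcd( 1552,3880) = 776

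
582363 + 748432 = 1330795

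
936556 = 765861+170695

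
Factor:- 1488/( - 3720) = 2/5 = 2^1*5^( - 1) 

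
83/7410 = 83/7410  =  0.01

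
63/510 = 21/170=   0.12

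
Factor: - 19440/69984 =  - 2^ ( - 1)*3^( - 2)*5^1 = - 5/18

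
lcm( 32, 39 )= 1248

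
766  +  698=1464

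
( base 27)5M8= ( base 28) 5BJ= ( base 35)3GC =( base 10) 4247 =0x1097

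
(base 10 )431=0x1AF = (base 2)110101111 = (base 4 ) 12233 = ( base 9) 528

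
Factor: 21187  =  21187^1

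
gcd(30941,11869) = 1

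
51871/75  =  51871/75  =  691.61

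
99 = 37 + 62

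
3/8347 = 3/8347 = 0.00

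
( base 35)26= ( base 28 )2k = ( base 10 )76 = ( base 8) 114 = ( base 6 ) 204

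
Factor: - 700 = - 2^2*5^2 *7^1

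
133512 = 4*33378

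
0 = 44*0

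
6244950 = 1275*4898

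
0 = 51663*0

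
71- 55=16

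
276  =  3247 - 2971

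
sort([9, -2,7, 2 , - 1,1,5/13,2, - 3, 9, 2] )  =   [- 3, - 2, - 1, 5/13, 1, 2,  2 , 2,  7, 9,9] 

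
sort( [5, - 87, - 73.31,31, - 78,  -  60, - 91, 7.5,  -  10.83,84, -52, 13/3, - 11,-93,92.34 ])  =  [ - 93,-91, - 87, - 78,-73.31, - 60, - 52, - 11,  -  10.83,  13/3, 5, 7.5, 31, 84,92.34] 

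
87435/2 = 43717 + 1/2 = 43717.50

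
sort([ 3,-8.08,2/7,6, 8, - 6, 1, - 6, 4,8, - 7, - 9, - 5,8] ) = [ - 9,-8.08, - 7, - 6,-6, - 5, 2/7, 1, 3,4, 6, 8, 8, 8 ] 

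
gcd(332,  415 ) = 83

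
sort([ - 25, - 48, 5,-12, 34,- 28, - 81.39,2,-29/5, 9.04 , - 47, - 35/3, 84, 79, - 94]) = [  -  94 , - 81.39, - 48, - 47, - 28, - 25, - 12, - 35/3, - 29/5 , 2, 5, 9.04, 34, 79,84]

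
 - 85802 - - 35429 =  - 50373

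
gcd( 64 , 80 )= 16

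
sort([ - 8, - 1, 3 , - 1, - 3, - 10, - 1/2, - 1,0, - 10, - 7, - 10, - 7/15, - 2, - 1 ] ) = [ - 10 , -10, - 10,-8, - 7, - 3, - 2, - 1, - 1, - 1,-1 ,-1/2, - 7/15, 0,3 ] 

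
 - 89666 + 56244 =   -  33422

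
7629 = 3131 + 4498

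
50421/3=16807 = 16807.00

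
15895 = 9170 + 6725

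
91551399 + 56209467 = 147760866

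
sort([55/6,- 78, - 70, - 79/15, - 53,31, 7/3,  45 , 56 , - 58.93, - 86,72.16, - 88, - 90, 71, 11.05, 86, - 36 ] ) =[ - 90, - 88, - 86, - 78, - 70, - 58.93, - 53 , - 36, -79/15,  7/3, 55/6, 11.05, 31,  45, 56 , 71, 72.16,  86]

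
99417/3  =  33139  =  33139.00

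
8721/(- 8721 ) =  - 1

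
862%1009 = 862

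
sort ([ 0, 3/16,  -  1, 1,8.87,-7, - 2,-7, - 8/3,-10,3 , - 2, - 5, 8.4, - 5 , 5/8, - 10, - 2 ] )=[ - 10, - 10,  -  7,-7, - 5, - 5, - 8/3,  -  2, - 2, - 2,-1, 0,3/16,5/8 , 1, 3, 8.4,8.87] 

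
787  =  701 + 86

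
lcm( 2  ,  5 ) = 10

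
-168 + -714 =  - 882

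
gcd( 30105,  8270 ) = 5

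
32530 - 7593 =24937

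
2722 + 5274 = 7996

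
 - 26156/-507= 51 + 23/39=51.59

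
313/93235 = 313/93235= 0.00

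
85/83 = 1+2/83  =  1.02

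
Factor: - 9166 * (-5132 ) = 2^3*1283^1*4583^1 = 47039912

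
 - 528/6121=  - 1+5593/6121= - 0.09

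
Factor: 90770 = 2^1*5^1*29^1*313^1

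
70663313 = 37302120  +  33361193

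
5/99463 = 5/99463 = 0.00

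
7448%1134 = 644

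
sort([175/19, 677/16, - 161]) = [ - 161,175/19 , 677/16 ]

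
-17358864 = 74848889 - 92207753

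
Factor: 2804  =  2^2*701^1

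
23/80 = 23/80 = 0.29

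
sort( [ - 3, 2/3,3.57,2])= [-3,2/3, 2, 3.57]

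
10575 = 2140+8435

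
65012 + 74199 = 139211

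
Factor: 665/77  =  5^1*11^( - 1 ) * 19^1 = 95/11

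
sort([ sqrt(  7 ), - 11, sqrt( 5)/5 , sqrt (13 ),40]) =[ - 11, sqrt(5 ) /5,  sqrt(7),  sqrt( 13),  40]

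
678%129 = 33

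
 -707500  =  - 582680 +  - 124820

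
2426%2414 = 12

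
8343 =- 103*( -81 )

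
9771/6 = 1628+1/2 = 1628.50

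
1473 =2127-654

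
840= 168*5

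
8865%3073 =2719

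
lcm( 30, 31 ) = 930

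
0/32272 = 0 = 0.00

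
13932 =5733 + 8199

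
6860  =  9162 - 2302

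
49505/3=49505/3 = 16501.67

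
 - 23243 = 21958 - 45201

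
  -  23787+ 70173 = 46386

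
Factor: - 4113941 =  - 13^1*23^1*13759^1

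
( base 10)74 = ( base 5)244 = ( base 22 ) 38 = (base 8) 112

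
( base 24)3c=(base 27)33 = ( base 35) 2e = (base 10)84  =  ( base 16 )54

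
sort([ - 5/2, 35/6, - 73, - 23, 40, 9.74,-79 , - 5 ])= [ -79,- 73,  -  23,-5 , - 5/2,35/6, 9.74, 40]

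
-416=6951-7367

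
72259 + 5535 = 77794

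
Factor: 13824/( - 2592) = - 16/3  =  - 2^4*3^ (-1 ) 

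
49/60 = 49/60 = 0.82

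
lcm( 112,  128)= 896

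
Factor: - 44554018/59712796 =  - 22277009/29856398 = -2^( - 1 )*11^(- 1)*13^( - 1)*3163^1 * 7043^1*104393^ (-1)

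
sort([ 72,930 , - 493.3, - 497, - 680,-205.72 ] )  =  [ - 680, - 497, - 493.3,-205.72,72,930 ] 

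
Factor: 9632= 2^5*7^1*43^1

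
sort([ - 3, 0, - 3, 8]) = [ - 3, - 3, 0, 8]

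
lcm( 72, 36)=72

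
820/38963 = 820/38963 = 0.02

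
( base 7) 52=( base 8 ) 45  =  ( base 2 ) 100101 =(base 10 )37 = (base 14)29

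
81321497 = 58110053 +23211444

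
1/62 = 1/62 = 0.02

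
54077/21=2575+2/21 = 2575.10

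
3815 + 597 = 4412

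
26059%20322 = 5737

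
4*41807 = 167228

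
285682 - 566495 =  - 280813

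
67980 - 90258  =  -22278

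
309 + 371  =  680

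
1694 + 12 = 1706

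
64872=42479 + 22393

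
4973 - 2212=2761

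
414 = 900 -486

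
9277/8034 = 9277/8034 = 1.15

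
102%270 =102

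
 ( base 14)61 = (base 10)85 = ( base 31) 2n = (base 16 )55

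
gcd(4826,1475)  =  1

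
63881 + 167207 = 231088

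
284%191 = 93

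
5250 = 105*50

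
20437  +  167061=187498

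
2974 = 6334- 3360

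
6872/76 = 90 + 8/19 = 90.42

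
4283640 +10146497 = 14430137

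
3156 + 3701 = 6857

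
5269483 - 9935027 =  - 4665544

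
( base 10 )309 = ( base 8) 465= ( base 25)C9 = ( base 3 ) 102110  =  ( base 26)bn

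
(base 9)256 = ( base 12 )159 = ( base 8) 325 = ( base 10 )213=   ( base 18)BF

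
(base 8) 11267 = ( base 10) 4791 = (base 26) 727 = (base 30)59L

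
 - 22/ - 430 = 11/215 = 0.05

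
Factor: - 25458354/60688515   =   - 8486118/20229505 = -  2^1*3^2*5^ ( - 1)*47^( - 1)*86083^( - 1)*471451^1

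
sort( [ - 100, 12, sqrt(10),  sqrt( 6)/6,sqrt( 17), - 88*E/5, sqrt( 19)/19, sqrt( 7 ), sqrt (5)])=[ - 100, - 88*E/5, sqrt(19)/19, sqrt( 6 ) /6 , sqrt( 5), sqrt(7), sqrt(10 ), sqrt(17), 12]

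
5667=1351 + 4316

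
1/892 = 1/892 =0.00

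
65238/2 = 32619=32619.00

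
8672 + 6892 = 15564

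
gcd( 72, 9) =9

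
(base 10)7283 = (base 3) 100222202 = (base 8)16163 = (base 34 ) 6A7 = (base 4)1301303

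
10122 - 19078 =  - 8956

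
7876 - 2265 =5611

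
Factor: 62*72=4464 = 2^4*3^2*31^1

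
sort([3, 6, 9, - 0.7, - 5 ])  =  [ - 5, - 0.7, 3,6, 9] 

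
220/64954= 110/32477 = 0.00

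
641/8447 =641/8447 =0.08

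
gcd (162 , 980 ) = 2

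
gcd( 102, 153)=51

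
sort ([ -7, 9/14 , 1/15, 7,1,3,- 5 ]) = [-7, -5,1/15, 9/14,1 , 3, 7]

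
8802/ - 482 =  - 4401/241 = - 18.26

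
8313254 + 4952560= 13265814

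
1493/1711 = 1493/1711 = 0.87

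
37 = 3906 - 3869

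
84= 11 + 73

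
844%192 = 76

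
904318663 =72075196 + 832243467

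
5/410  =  1/82 = 0.01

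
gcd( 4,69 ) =1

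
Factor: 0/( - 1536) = 0^1 = 0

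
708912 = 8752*81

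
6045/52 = 116 + 1/4 = 116.25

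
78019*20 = 1560380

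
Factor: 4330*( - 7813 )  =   - 33830290  =  -2^1 * 5^1* 13^1*433^1 * 601^1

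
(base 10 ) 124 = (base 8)174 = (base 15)84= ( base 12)a4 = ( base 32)3s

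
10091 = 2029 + 8062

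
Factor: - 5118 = -2^1 * 3^1*853^1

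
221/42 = 221/42 = 5.26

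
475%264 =211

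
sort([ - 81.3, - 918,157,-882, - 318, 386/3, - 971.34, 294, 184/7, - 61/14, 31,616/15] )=[ - 971.34, - 918, - 882,  -  318, - 81.3, - 61/14,184/7,31,616/15, 386/3,157,294]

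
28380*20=567600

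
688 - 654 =34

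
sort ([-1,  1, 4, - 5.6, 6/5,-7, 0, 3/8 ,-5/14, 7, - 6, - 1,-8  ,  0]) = [-8, - 7, - 6, - 5.6, - 1, - 1,-5/14, 0,0,3/8, 1,6/5,4, 7 ] 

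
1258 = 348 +910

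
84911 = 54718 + 30193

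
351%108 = 27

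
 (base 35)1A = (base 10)45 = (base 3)1200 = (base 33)1c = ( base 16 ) 2d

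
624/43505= 624/43505 = 0.01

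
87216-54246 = 32970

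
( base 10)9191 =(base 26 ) dfd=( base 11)69A6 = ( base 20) 12jb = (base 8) 21747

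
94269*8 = 754152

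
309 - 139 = 170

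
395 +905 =1300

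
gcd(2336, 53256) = 8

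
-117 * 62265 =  - 7285005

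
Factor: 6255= 3^2 *5^1*139^1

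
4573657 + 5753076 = 10326733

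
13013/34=13013/34 = 382.74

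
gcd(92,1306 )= 2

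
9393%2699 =1296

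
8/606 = 4/303 = 0.01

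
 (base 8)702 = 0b111000010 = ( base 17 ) 198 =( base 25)i0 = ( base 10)450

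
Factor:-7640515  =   - 5^1 * 1528103^1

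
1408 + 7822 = 9230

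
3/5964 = 1/1988  =  0.00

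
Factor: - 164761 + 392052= 37^1* 6143^1 = 227291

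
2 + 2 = 4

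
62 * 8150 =505300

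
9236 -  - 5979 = 15215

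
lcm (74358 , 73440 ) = 5948640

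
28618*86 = 2461148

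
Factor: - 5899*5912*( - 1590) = 55451071920 = 2^4 *3^1*5^1*17^1*53^1 *347^1*739^1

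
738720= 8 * 92340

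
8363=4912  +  3451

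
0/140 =0 = 0.00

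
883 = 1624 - 741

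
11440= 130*88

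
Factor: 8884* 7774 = 2^3 * 13^2 * 23^1*2221^1 = 69064216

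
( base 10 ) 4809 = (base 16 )12C9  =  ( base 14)1a77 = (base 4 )1023021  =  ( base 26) 72P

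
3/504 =1/168 = 0.01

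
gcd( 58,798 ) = 2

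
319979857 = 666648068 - 346668211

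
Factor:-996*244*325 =-78982800 = - 2^4 * 3^1*5^2*13^1*61^1*83^1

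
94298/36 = 47149/18 = 2619.39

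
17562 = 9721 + 7841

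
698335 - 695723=2612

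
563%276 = 11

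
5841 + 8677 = 14518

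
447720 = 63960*7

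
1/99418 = 1/99418 = 0.00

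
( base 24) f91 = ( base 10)8857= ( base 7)34552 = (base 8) 21231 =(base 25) E47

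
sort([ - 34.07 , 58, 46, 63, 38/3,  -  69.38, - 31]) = [ - 69.38, - 34.07, - 31, 38/3,46, 58,  63 ] 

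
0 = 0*40817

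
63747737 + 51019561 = 114767298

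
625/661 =625/661 = 0.95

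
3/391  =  3/391 =0.01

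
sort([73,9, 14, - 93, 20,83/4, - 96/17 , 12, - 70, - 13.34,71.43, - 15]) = [ - 93, - 70, - 15, - 13.34, - 96/17,9,12,  14, 20, 83/4, 71.43, 73 ]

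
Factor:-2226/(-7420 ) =2^( - 1 )*3^1*5^(-1 ) =3/10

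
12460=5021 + 7439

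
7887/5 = 7887/5 = 1577.40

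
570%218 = 134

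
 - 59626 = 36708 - 96334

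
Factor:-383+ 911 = 528 =2^4*3^1*  11^1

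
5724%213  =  186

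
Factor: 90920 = 2^3*5^1*2273^1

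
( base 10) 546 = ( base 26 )L0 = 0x222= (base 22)12i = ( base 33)gi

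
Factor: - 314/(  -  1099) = 2/7 = 2^1*7^( - 1)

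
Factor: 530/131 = 2^1*5^1*53^1 * 131^( - 1)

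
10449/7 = 1492 + 5/7 = 1492.71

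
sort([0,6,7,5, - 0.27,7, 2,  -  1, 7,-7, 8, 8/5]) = [ - 7, - 1,- 0.27, 0,  8/5, 2, 5,  6, 7,7,7,  8 ]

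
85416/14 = 42708/7=6101.14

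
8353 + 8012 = 16365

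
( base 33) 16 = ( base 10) 39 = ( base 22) 1H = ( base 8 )47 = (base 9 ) 43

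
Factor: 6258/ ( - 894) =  -7 = - 7^1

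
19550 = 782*25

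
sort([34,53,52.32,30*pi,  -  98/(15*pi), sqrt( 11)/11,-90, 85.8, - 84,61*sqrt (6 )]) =[-90, - 84, - 98/( 15*pi), sqrt ( 11)/11,34, 52.32,53, 85.8,  30*pi, 61*sqrt(6) ]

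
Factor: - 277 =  - 277^1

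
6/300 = 1/50  =  0.02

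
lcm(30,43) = 1290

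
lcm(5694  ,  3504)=45552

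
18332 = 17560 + 772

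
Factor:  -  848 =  - 2^4*53^1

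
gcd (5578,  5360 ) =2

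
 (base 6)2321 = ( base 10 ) 553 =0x229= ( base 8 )1051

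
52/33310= 26/16655 = 0.00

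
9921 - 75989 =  - 66068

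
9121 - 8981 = 140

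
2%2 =0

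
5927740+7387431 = 13315171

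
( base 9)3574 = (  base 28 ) 3AR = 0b101001100011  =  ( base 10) 2659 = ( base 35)25y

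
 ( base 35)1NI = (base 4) 200000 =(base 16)800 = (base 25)36N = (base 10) 2048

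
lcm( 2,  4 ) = 4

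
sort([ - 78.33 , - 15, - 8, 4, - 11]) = [ - 78.33, - 15, - 11, - 8,  4]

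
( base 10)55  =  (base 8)67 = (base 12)47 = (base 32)1n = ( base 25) 25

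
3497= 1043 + 2454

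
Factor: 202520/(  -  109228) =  - 2^1*5^1*7^( - 1 )*47^(-1)* 61^1 = - 610/329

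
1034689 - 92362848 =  - 91328159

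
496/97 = 496/97 = 5.11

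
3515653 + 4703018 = 8218671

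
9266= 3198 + 6068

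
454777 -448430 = 6347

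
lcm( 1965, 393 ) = 1965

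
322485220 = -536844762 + 859329982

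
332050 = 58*5725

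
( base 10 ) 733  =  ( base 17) 292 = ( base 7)2065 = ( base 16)2DD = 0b1011011101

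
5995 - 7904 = -1909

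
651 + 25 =676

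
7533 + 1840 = 9373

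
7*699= 4893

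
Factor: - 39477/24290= - 2^( - 1)*3^1*5^( - 1 )*7^( - 1 )*347^(- 1 )*13159^1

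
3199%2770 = 429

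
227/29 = 227/29= 7.83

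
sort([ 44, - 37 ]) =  [ - 37, 44] 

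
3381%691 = 617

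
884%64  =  52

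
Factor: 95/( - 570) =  - 2^(-1)*3^( - 1) = - 1/6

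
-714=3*( - 238 )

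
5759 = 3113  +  2646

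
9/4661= 9/4661 = 0.00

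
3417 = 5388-1971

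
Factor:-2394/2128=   -  2^ (  -  3)*3^2 = - 9/8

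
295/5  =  59 = 59.00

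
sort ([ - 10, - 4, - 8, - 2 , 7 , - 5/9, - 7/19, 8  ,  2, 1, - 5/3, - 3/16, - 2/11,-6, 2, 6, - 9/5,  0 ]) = [ - 10, - 8, - 6, - 4,-2,- 9/5, -5/3, - 5/9, - 7/19, - 3/16, - 2/11,0, 1 , 2,2, 6,7, 8 ] 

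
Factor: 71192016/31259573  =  2^4 * 3^2*7^1*103^ ( - 1 )*70627^1*303491^( - 1 ) 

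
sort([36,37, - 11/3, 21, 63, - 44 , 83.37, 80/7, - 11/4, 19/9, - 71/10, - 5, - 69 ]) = [-69, - 44, - 71/10 , - 5  , - 11/3, - 11/4,  19/9,80/7,21 , 36,37, 63,  83.37 ]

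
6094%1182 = 184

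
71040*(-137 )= - 9732480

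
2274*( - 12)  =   - 27288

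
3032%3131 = 3032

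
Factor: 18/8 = 9/4 = 2^( - 2)  *3^2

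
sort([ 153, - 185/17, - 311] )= [ - 311, -185/17, 153] 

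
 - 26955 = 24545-51500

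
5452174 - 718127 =4734047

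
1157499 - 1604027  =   - 446528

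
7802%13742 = 7802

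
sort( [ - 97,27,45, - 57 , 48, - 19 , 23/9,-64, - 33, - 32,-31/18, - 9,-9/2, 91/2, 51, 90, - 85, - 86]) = [ - 97, - 86, - 85,  -  64, - 57, - 33,-32,- 19, - 9, - 9/2, - 31/18,23/9,27,  45 , 91/2  ,  48,51, 90 ] 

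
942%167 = 107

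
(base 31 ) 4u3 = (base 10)4777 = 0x12A9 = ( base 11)3653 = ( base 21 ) aha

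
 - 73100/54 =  - 1354 + 8/27=- 1353.70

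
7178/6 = 1196 + 1/3 =1196.33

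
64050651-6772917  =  57277734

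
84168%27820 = 708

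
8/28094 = 4/14047 = 0.00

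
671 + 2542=3213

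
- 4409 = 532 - 4941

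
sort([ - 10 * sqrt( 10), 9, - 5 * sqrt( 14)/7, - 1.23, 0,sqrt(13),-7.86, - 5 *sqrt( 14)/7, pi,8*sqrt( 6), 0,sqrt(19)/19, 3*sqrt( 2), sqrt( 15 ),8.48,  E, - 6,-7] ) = [  -  10*sqrt( 10), - 7.86, - 7, - 6,-5*sqrt( 14)/7 , - 5 * sqrt( 14)/7, -1.23,0 , 0,sqrt ( 19)/19, E,pi,sqrt (13 ),  sqrt( 15),3*sqrt( 2), 8.48,9,8*sqrt(6)]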